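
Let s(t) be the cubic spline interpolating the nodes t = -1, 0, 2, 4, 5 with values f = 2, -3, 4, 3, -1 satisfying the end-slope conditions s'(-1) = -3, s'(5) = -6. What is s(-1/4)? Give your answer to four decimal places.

Let σ_i = s''(x_i). Step sizes h_i = 1, 2, 2, 1; slopes of the chords Δ_i = (y_(i+1) - y_i)/h_i = -5, 7/2, -1/2, -4.
  1·σ_0 + 6·σ_1 + 2·σ_2 = 6(Δ_1 - Δ_0) = 51
  2·σ_1 + 8·σ_2 + 2·σ_3 = 6(Δ_2 - Δ_1) = -24
  2·σ_2 + 6·σ_3 + 1·σ_4 = 6(Δ_3 - Δ_2) = -21
Clamped end conditions give two more equations: 2h_0·σ_0 + h_0·σ_1 = 6(Δ_0 - s'(-1)) = -12 and h_3·σ_3 + 2h_3·σ_4 = 6(s'(5) - Δ_3) = -12.
Solving the tridiagonal system: σ_0 = -135/11, σ_1 = 138/11, σ_2 = -6, σ_3 = -6/11, σ_4 = -63/11.
On [-1, 0], s(t) = 2 - 3·(t + 1) - 135/22·(t + 1)² + 91/22·(t + 1)³.
With (t + 1) = 3/4: s(-1/4) = -2755/1408.

-1.9567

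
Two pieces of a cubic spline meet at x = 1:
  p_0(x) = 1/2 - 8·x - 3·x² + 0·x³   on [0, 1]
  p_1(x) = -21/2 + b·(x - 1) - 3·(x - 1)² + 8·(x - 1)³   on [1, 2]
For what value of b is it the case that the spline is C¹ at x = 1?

p_0'(x) = -8 - 6·x + 0·x², so p_0'(1) = -14. On the right, p_1'(1) = b, so b = -14.

-14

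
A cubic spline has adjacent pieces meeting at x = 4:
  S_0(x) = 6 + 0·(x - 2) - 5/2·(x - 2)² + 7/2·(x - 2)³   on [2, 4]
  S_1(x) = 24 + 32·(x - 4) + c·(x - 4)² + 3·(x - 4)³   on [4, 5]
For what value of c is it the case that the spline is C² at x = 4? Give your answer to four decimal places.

S_0''(x) = -5 + 21·(x - 2), so S_0''(4) = 37. On the right, S_1''(4) = 2c, so c = 37/2.

18.5000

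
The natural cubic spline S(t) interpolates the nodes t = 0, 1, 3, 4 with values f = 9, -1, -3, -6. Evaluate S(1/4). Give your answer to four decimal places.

6.0752

Let m_i = S''(x_i). Step sizes h_i = 1, 2, 1; slopes of the chords Δ_i = (y_(i+1) - y_i)/h_i = -10, -1, -3.
  1·m_0 + 6·m_1 + 2·m_2 = 6(Δ_1 - Δ_0) = 54
  2·m_1 + 6·m_2 + 1·m_3 = 6(Δ_2 - Δ_1) = -12
Natural end conditions: m_0 = m_3 = 0.
Forward elimination and back-substitution give m_0 = 0, m_1 = 87/8, m_2 = -45/8, m_3 = 0.
On [0, 1], S(t) = 9 - 189/16·t + 0·t² + 29/16·t³.
With t = 1/4: S(1/4) = 6221/1024.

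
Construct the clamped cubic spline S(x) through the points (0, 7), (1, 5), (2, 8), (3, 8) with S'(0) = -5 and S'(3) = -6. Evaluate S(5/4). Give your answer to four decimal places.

Write M_i for S''(x_i). With h_i = 1, 1, 1 and divided differences Δ_i = -2, 3, 0, the continuity of S' gives the tridiagonal system
  1·M_0 + 4·M_1 + 1·M_2 = 6(Δ_1 - Δ_0) = 30
  1·M_1 + 4·M_2 + 1·M_3 = 6(Δ_2 - Δ_1) = -18
Clamped end conditions give two more equations: 2h_0·M_0 + h_0·M_1 = 6(Δ_0 - S'(0)) = 18 and h_2·M_2 + 2h_2·M_3 = 6(S'(3) - Δ_2) = -36.
Forward elimination and back-substitution give M_0 = 86/15, M_1 = 98/15, M_2 = -28/15, M_3 = -256/15.
On [1, 2], S(x) = 5 + 17/15·(x - 1) + 49/15·(x - 1)² - 7/5·(x - 1)³.
With (x - 1) = 1/4: S(5/4) = 1749/320.

5.4656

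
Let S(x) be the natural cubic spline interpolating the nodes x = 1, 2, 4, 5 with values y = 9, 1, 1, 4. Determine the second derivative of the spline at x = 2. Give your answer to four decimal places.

7.8750

Let σ_i = S''(x_i). Step sizes h_i = 1, 2, 1; slopes of the chords Δ_i = (y_(i+1) - y_i)/h_i = -8, 0, 3.
  1·σ_0 + 6·σ_1 + 2·σ_2 = 6(Δ_1 - Δ_0) = 48
  2·σ_1 + 6·σ_2 + 1·σ_3 = 6(Δ_2 - Δ_1) = 18
Natural end conditions: σ_0 = σ_3 = 0.
Forward elimination and back-substitution give σ_0 = 0, σ_1 = 63/8, σ_2 = 3/8, σ_3 = 0.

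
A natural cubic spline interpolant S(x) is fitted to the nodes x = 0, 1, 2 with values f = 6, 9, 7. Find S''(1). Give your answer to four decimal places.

Put σ_i = S'' at the i-th knot. Here h = (1, 1) and Δ = (3, -2), so the interior equations h_(i-1)·σ_(i-1) + 2(h_(i-1)+h_i)·σ_i + h_i·σ_(i+1) = 6(Δ_i − Δ_(i-1)) read
  1·σ_0 + 4·σ_1 + 1·σ_2 = 6(Δ_1 - Δ_0) = -30
Natural end conditions: σ_0 = σ_2 = 0.
Solving the tridiagonal system: σ_0 = 0, σ_1 = -15/2, σ_2 = 0.

-7.5000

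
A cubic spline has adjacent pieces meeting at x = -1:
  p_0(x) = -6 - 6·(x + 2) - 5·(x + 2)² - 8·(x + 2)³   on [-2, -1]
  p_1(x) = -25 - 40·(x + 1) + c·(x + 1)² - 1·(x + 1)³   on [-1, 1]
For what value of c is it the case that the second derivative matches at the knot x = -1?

p_0''(x) = -10 - 48·(x + 2), so p_0''(-1) = -58. On the right, p_1''(-1) = 2c, so c = -29.

-29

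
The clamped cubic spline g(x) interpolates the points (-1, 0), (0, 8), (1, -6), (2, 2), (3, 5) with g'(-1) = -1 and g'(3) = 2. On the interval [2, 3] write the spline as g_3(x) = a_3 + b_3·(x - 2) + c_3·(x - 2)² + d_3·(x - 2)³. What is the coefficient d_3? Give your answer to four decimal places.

5.2857

Let σ_i = g''(x_i). Step sizes h_i = 1, 1, 1, 1; slopes of the chords Δ_i = (y_(i+1) - y_i)/h_i = 8, -14, 8, 3.
  1·σ_0 + 4·σ_1 + 1·σ_2 = 6(Δ_1 - Δ_0) = -132
  1·σ_1 + 4·σ_2 + 1·σ_3 = 6(Δ_2 - Δ_1) = 132
  1·σ_2 + 4·σ_3 + 1·σ_4 = 6(Δ_3 - Δ_2) = -30
Clamped end conditions give two more equations: 2h_0·σ_0 + h_0·σ_1 = 6(Δ_0 - g'(-1)) = 54 and h_3·σ_3 + 2h_3·σ_4 = 6(g'(3) - Δ_3) = -6.
Solving: σ_0 = 402/7, σ_1 = -426/7, σ_2 = 54, σ_3 = -162/7, σ_4 = 60/7.
On [2, 3], with g_3(x) = a_3 + b_3·(x - 2) + c_3·(x - 2)² + d_3·(x - 2)³: c_3 = σ_3/2 = -81/7, d_3 = (σ_4 - σ_3)/(6h_3) = 37/7, b_3 = Δ_3 - h_3(2σ_3 + σ_4)/6 = 65/7.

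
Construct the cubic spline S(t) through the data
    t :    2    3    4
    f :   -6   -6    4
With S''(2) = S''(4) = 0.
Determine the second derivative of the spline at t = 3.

Write M_i for S''(x_i). With h_i = 1, 1 and divided differences Δ_i = 0, 10, the continuity of S' gives the tridiagonal system
  1·M_0 + 4·M_1 + 1·M_2 = 6(Δ_1 - Δ_0) = 60
Natural end conditions: M_0 = M_2 = 0.
Forward elimination and back-substitution give M_0 = 0, M_1 = 15, M_2 = 0.

15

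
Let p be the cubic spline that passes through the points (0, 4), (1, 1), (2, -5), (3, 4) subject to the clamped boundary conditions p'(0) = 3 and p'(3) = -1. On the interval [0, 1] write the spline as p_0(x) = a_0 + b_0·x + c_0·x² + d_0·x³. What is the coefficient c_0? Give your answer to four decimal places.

-6.3333

Write M_i for p''(x_i). With h_i = 1, 1, 1 and divided differences Δ_i = -3, -6, 9, the continuity of p' gives the tridiagonal system
  1·M_0 + 4·M_1 + 1·M_2 = 6(Δ_1 - Δ_0) = -18
  1·M_1 + 4·M_2 + 1·M_3 = 6(Δ_2 - Δ_1) = 90
Clamped end conditions give two more equations: 2h_0·M_0 + h_0·M_1 = 6(Δ_0 - p'(0)) = -36 and h_2·M_2 + 2h_2·M_3 = 6(p'(3) - Δ_2) = -60.
Solving: M_0 = -38/3, M_1 = -32/3, M_2 = 112/3, M_3 = -146/3.
On [0, 1], with p_0(x) = a_0 + b_0·x + c_0·x² + d_0·x³: c_0 = M_0/2 = -19/3, d_0 = (M_1 - M_0)/(6h_0) = 1/3, b_0 = Δ_0 - h_0(2M_0 + M_1)/6 = 3.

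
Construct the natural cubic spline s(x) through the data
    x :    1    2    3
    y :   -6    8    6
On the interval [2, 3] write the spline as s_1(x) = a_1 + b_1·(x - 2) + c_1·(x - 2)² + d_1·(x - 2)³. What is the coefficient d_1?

4

With m_i denoting the second derivative at x_i, h_i = 1, 1, and Δ_i = (y_(i+1) − y_i)/h_i = 14, -2:
  1·m_0 + 4·m_1 + 1·m_2 = 6(Δ_1 - Δ_0) = -96
Natural end conditions: m_0 = m_2 = 0.
Solving the tridiagonal system: m_0 = 0, m_1 = -24, m_2 = 0.
On [2, 3], with s_1(x) = a_1 + b_1·(x - 2) + c_1·(x - 2)² + d_1·(x - 2)³: c_1 = m_1/2 = -12, d_1 = (m_2 - m_1)/(6h_1) = 4, b_1 = Δ_1 - h_1(2m_1 + m_2)/6 = 6.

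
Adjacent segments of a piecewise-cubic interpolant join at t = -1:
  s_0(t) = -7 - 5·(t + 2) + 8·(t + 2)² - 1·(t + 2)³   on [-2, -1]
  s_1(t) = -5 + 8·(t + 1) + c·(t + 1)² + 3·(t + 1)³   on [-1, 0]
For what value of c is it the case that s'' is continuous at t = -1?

5

s_0''(t) = 16 - 6·(t + 2), so s_0''(-1) = 10. On the right, s_1''(-1) = 2c, so c = 5.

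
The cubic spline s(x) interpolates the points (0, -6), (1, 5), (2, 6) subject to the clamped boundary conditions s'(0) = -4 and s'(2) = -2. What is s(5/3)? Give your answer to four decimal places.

Write σ_i for s''(x_i). With h_i = 1, 1 and divided differences Δ_i = 11, 1, the continuity of s' gives the tridiagonal system
  1·σ_0 + 4·σ_1 + 1·σ_2 = 6(Δ_1 - Δ_0) = -60
Clamped end conditions give two more equations: 2h_0·σ_0 + h_0·σ_1 = 6(Δ_0 - s'(0)) = 90 and h_1·σ_1 + 2h_1·σ_2 = 6(s'(2) - Δ_1) = -18.
Solving: σ_0 = 61, σ_1 = -32, σ_2 = 7.
On [1, 2], s(x) = 5 + 21/2·(x - 1) - 16·(x - 1)² + 13/2·(x - 1)³.
With (x - 1) = 2/3: s(5/3) = 184/27.

6.8148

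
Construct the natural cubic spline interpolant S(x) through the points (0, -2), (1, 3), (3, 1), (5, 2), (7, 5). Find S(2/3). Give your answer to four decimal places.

Put M_i = S'' at the i-th knot. Here h = (1, 2, 2, 2) and Δ = (5, -1, 1/2, 3/2), so the interior equations h_(i-1)·M_(i-1) + 2(h_(i-1)+h_i)·M_i + h_i·M_(i+1) = 6(Δ_i − Δ_(i-1)) read
  1·M_0 + 6·M_1 + 2·M_2 = 6(Δ_1 - Δ_0) = -36
  2·M_1 + 8·M_2 + 2·M_3 = 6(Δ_2 - Δ_1) = 9
  2·M_2 + 8·M_3 + 2·M_4 = 6(Δ_3 - Δ_2) = 6
Natural end conditions: M_0 = M_4 = 0.
Solving: M_0 = 0, M_1 = -285/41, M_2 = 117/41, M_3 = 3/82, M_4 = 0.
On [0, 1], S(x) = -2 + 505/82·x + 0·x² - 95/82·x³.
With x = 2/3: S(2/3) = 1951/1107.

1.7624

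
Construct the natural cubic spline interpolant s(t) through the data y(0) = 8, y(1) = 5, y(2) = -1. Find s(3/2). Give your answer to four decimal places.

2.2813

Put m_i = s'' at the i-th knot. Here h = (1, 1) and Δ = (-3, -6), so the interior equations h_(i-1)·m_(i-1) + 2(h_(i-1)+h_i)·m_i + h_i·m_(i+1) = 6(Δ_i − Δ_(i-1)) read
  1·m_0 + 4·m_1 + 1·m_2 = 6(Δ_1 - Δ_0) = -18
Natural end conditions: m_0 = m_2 = 0.
Forward elimination and back-substitution give m_0 = 0, m_1 = -9/2, m_2 = 0.
On [1, 2], s(t) = 5 - 9/2·(t - 1) - 9/4·(t - 1)² + 3/4·(t - 1)³.
With (t - 1) = 1/2: s(3/2) = 73/32.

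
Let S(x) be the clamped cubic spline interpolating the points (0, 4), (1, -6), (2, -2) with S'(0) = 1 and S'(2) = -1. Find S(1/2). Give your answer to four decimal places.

Write σ_i for S''(x_i). With h_i = 1, 1 and divided differences Δ_i = -10, 4, the continuity of S' gives the tridiagonal system
  1·σ_0 + 4·σ_1 + 1·σ_2 = 6(Δ_1 - Δ_0) = 84
Clamped end conditions give two more equations: 2h_0·σ_0 + h_0·σ_1 = 6(Δ_0 - S'(0)) = -66 and h_1·σ_1 + 2h_1·σ_2 = 6(S'(2) - Δ_1) = -30.
Forward elimination and back-substitution give σ_0 = -55, σ_1 = 44, σ_2 = -37.
On [0, 1], S(x) = 4 + 1·x - 55/2·x² + 33/2·x³.
With x = 1/2: S(1/2) = -5/16.

-0.3125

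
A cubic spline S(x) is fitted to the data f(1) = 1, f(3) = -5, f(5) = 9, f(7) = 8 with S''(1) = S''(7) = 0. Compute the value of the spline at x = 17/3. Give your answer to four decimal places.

10.6420

Write m_i for S''(x_i). With h_i = 2, 2, 2 and divided differences Δ_i = -3, 7, -1/2, the continuity of S' gives the tridiagonal system
  2·m_0 + 8·m_1 + 2·m_2 = 6(Δ_1 - Δ_0) = 60
  2·m_1 + 8·m_2 + 2·m_3 = 6(Δ_2 - Δ_1) = -45
Natural end conditions: m_0 = m_3 = 0.
Solving the tridiagonal system: m_0 = 0, m_1 = 19/2, m_2 = -8, m_3 = 0.
On [5, 7], S(x) = 9 + 29/6·(x - 5) - 4·(x - 5)² + 2/3·(x - 5)³.
With (x - 5) = 2/3: S(17/3) = 862/81.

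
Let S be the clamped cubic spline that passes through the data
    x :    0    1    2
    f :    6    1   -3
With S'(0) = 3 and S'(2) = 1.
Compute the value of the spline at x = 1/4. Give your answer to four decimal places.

With M_i denoting the second derivative at x_i, h_i = 1, 1, and Δ_i = (y_(i+1) − y_i)/h_i = -5, -4:
  1·M_0 + 4·M_1 + 1·M_2 = 6(Δ_1 - Δ_0) = 6
Clamped end conditions give two more equations: 2h_0·M_0 + h_0·M_1 = 6(Δ_0 - S'(0)) = -48 and h_1·M_1 + 2h_1·M_2 = 6(S'(2) - Δ_1) = 30.
Hence M_0 = -53/2, M_1 = 5, M_2 = 25/2.
On [0, 1], S(x) = 6 + 3·x - 53/4·x² + 21/4·x³.
With x = 1/4: S(1/4) = 1537/256.

6.0039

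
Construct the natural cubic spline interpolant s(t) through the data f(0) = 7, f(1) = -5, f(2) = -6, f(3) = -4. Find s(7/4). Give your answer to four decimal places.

Let σ_i = s''(x_i). Step sizes h_i = 1, 1, 1; slopes of the chords Δ_i = (y_(i+1) - y_i)/h_i = -12, -1, 2.
  1·σ_0 + 4·σ_1 + 1·σ_2 = 6(Δ_1 - Δ_0) = 66
  1·σ_1 + 4·σ_2 + 1·σ_3 = 6(Δ_2 - Δ_1) = 18
Natural end conditions: σ_0 = σ_3 = 0.
Solving the tridiagonal system: σ_0 = 0, σ_1 = 82/5, σ_2 = 2/5, σ_3 = 0.
On [1, 2], s(t) = -5 - 98/15·(t - 1) + 41/5·(t - 1)² - 8/3·(t - 1)³.
With (t - 1) = 3/4: s(7/4) = -513/80.

-6.4125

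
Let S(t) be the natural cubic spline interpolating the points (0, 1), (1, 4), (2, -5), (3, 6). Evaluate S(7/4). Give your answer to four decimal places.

-3.7000

Write σ_i for S''(x_i). With h_i = 1, 1, 1 and divided differences Δ_i = 3, -9, 11, the continuity of S' gives the tridiagonal system
  1·σ_0 + 4·σ_1 + 1·σ_2 = 6(Δ_1 - Δ_0) = -72
  1·σ_1 + 4·σ_2 + 1·σ_3 = 6(Δ_2 - Δ_1) = 120
Natural end conditions: σ_0 = σ_3 = 0.
Solving: σ_0 = 0, σ_1 = -136/5, σ_2 = 184/5, σ_3 = 0.
On [1, 2], S(t) = 4 - 91/15·(t - 1) - 68/5·(t - 1)² + 32/3·(t - 1)³.
With (t - 1) = 3/4: S(7/4) = -37/10.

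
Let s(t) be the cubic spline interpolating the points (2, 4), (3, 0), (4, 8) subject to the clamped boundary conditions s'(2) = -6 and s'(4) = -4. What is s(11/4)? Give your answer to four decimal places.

Let σ_i = s''(x_i). Step sizes h_i = 1, 1; slopes of the chords Δ_i = (y_(i+1) - y_i)/h_i = -4, 8.
  1·σ_0 + 4·σ_1 + 1·σ_2 = 6(Δ_1 - Δ_0) = 72
Clamped end conditions give two more equations: 2h_0·σ_0 + h_0·σ_1 = 6(Δ_0 - s'(2)) = 12 and h_1·σ_1 + 2h_1·σ_2 = 6(s'(4) - Δ_1) = -72.
Solving the tridiagonal system: σ_0 = -11, σ_1 = 34, σ_2 = -53.
On [2, 3], s(t) = 4 - 6·(t - 2) - 11/2·(t - 2)² + 15/2·(t - 2)³.
With (t - 2) = 3/4: s(11/4) = -55/128.

-0.4297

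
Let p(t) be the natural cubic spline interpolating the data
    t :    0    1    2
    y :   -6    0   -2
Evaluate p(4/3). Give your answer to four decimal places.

0.0741

Put M_i = p'' at the i-th knot. Here h = (1, 1) and Δ = (6, -2), so the interior equations h_(i-1)·M_(i-1) + 2(h_(i-1)+h_i)·M_i + h_i·M_(i+1) = 6(Δ_i − Δ_(i-1)) read
  1·M_0 + 4·M_1 + 1·M_2 = 6(Δ_1 - Δ_0) = -48
Natural end conditions: M_0 = M_2 = 0.
Solving the tridiagonal system: M_0 = 0, M_1 = -12, M_2 = 0.
On [1, 2], p(t) = 0 + 2·(t - 1) - 6·(t - 1)² + 2·(t - 1)³.
With (t - 1) = 1/3: p(4/3) = 2/27.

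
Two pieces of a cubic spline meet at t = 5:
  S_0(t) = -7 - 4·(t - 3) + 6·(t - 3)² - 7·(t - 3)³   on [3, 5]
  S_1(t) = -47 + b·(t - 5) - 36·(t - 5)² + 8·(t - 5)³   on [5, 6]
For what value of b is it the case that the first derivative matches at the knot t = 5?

S_0'(t) = -4 + 12·(t - 3) - 21·(t - 3)², so S_0'(5) = -64. On the right, S_1'(5) = b, so b = -64.

-64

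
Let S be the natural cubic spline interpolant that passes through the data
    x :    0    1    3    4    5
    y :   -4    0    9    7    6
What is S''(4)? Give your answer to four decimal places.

Put σ_i = S'' at the i-th knot. Here h = (1, 2, 1, 1) and Δ = (4, 9/2, -2, -1), so the interior equations h_(i-1)·σ_(i-1) + 2(h_(i-1)+h_i)·σ_i + h_i·σ_(i+1) = 6(Δ_i − Δ_(i-1)) read
  1·σ_0 + 6·σ_1 + 2·σ_2 = 6(Δ_1 - Δ_0) = 3
  2·σ_1 + 6·σ_2 + 1·σ_3 = 6(Δ_2 - Δ_1) = -39
  1·σ_2 + 4·σ_3 + 1·σ_4 = 6(Δ_3 - Δ_2) = 6
Natural end conditions: σ_0 = σ_4 = 0.
Solving the tridiagonal system: σ_0 = 0, σ_1 = 393/122, σ_2 = -498/61, σ_3 = 216/61, σ_4 = 0.

3.5410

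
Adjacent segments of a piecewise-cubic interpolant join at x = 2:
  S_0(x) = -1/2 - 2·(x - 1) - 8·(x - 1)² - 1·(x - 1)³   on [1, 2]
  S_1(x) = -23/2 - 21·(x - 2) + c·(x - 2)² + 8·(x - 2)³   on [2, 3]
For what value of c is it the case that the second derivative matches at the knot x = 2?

-11

S_0''(x) = -16 - 6·(x - 1), so S_0''(2) = -22. On the right, S_1''(2) = 2c, so c = -11.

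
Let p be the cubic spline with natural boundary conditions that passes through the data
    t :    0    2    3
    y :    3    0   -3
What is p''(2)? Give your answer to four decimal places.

Put M_i = p'' at the i-th knot. Here h = (2, 1) and Δ = (-3/2, -3), so the interior equations h_(i-1)·M_(i-1) + 2(h_(i-1)+h_i)·M_i + h_i·M_(i+1) = 6(Δ_i − Δ_(i-1)) read
  2·M_0 + 6·M_1 + 1·M_2 = 6(Δ_1 - Δ_0) = -9
Natural end conditions: M_0 = M_2 = 0.
Forward elimination and back-substitution give M_0 = 0, M_1 = -3/2, M_2 = 0.

-1.5000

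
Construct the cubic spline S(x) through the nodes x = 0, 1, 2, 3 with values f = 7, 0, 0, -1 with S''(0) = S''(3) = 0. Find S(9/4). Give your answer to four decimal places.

-0.0094

Let m_i = S''(x_i). Step sizes h_i = 1, 1, 1; slopes of the chords Δ_i = (y_(i+1) - y_i)/h_i = -7, 0, -1.
  1·m_0 + 4·m_1 + 1·m_2 = 6(Δ_1 - Δ_0) = 42
  1·m_1 + 4·m_2 + 1·m_3 = 6(Δ_2 - Δ_1) = -6
Natural end conditions: m_0 = m_3 = 0.
Forward elimination and back-substitution give m_0 = 0, m_1 = 58/5, m_2 = -22/5, m_3 = 0.
On [2, 3], S(x) = 0 + 7/15·(x - 2) - 11/5·(x - 2)² + 11/15·(x - 2)³.
With (x - 2) = 1/4: S(9/4) = -3/320.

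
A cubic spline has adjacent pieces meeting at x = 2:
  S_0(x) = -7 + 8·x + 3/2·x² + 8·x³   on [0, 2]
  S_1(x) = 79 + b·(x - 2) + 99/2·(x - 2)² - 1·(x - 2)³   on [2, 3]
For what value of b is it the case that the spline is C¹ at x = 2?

S_0'(x) = 8 + 3·x + 24·x², so S_0'(2) = 110. On the right, S_1'(2) = b, so b = 110.

110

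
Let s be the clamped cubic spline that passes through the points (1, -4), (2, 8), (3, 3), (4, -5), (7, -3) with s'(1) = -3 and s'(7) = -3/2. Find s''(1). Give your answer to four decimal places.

66.6019

Write M_i for s''(x_i). With h_i = 1, 1, 1, 3 and divided differences Δ_i = 12, -5, -8, 2/3, the continuity of s' gives the tridiagonal system
  1·M_0 + 4·M_1 + 1·M_2 = 6(Δ_1 - Δ_0) = -102
  1·M_1 + 4·M_2 + 1·M_3 = 6(Δ_2 - Δ_1) = -18
  1·M_2 + 8·M_3 + 3·M_4 = 6(Δ_3 - Δ_2) = 52
Clamped end conditions give two more equations: 2h_0·M_0 + h_0·M_1 = 6(Δ_0 - s'(1)) = 90 and h_3·M_3 + 2h_3·M_4 = 6(s'(7) - Δ_3) = -13.
Solving the tridiagonal system: M_0 = 7193/108, M_1 = -2333/54, M_2 = 455/108, M_3 = 451/54, M_4 = -685/108.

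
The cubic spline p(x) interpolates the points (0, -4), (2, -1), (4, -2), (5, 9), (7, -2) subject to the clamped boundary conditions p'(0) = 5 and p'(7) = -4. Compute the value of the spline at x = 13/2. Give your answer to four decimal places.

Write σ_i for p''(x_i). With h_i = 2, 2, 1, 2 and divided differences Δ_i = 3/2, -1/2, 11, -11/2, the continuity of p' gives the tridiagonal system
  2·σ_0 + 8·σ_1 + 2·σ_2 = 6(Δ_1 - Δ_0) = -12
  2·σ_1 + 6·σ_2 + 1·σ_3 = 6(Δ_2 - Δ_1) = 69
  1·σ_2 + 6·σ_3 + 2·σ_4 = 6(Δ_3 - Δ_2) = -99
Clamped end conditions give two more equations: 2h_0·σ_0 + h_0·σ_1 = 6(Δ_0 - p'(0)) = -21 and h_3·σ_3 + 2h_3·σ_4 = 6(p'(7) - Δ_3) = 9.
Solving the tridiagonal system: σ_0 = -327/122, σ_1 = -627/122, σ_2 = 2103/122, σ_3 = -1473/61, σ_4 = 3495/244.
On [5, 7], p(x) = 9 + 1421/244·(x - 5) - 1473/122·(x - 5)² + 3129/976·(x - 5)³.
With (x - 5) = 3/2: p(13/2) = 10851/7808.

1.3897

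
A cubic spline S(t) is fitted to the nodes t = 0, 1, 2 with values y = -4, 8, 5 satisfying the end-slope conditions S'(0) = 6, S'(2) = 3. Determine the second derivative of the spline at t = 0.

Write σ_i for S''(x_i). With h_i = 1, 1 and divided differences Δ_i = 12, -3, the continuity of S' gives the tridiagonal system
  1·σ_0 + 4·σ_1 + 1·σ_2 = 6(Δ_1 - Δ_0) = -90
Clamped end conditions give two more equations: 2h_0·σ_0 + h_0·σ_1 = 6(Δ_0 - S'(0)) = 36 and h_1·σ_1 + 2h_1·σ_2 = 6(S'(2) - Δ_1) = 36.
Forward elimination and back-substitution give σ_0 = 39, σ_1 = -42, σ_2 = 39.

39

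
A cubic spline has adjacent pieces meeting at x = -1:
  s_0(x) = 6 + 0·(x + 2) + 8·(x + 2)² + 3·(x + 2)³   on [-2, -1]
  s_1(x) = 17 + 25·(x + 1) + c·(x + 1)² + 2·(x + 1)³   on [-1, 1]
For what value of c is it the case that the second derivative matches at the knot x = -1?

s_0''(x) = 16 + 18·(x + 2), so s_0''(-1) = 34. On the right, s_1''(-1) = 2c, so c = 17.

17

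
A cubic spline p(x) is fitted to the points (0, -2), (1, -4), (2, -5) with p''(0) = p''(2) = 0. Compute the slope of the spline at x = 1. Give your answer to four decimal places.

-1.5000

Write σ_i for p''(x_i). With h_i = 1, 1 and divided differences Δ_i = -2, -1, the continuity of p' gives the tridiagonal system
  1·σ_0 + 4·σ_1 + 1·σ_2 = 6(Δ_1 - Δ_0) = 6
Natural end conditions: σ_0 = σ_2 = 0.
Hence σ_0 = 0, σ_1 = 3/2, σ_2 = 0.
On [1, 2], p'(x) = b_1 + 2c_1·(x - 1) + 3d_1·(x - 1)² with b_1 = Δ_1 - h_1(2σ_1 + σ_2)/6 = -3/2, c_1 = σ_1/2 = 3/4, d_1 = (σ_2 - σ_1)/(6h_1) = -1/4. So p'(1) = -3/2.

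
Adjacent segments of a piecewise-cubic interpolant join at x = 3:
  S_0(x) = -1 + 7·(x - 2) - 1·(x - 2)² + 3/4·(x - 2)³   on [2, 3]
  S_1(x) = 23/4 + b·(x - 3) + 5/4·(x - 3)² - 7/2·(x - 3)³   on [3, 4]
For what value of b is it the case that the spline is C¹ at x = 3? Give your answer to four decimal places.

S_0'(x) = 7 - 2·(x - 2) + 9/4·(x - 2)², so S_0'(3) = 29/4. On the right, S_1'(3) = b, so b = 29/4.

7.2500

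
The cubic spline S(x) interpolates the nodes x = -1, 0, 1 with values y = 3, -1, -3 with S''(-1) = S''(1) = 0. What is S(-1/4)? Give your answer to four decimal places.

Write σ_i for S''(x_i). With h_i = 1, 1 and divided differences Δ_i = -4, -2, the continuity of S' gives the tridiagonal system
  1·σ_0 + 4·σ_1 + 1·σ_2 = 6(Δ_1 - Δ_0) = 12
Natural end conditions: σ_0 = σ_2 = 0.
Solving the tridiagonal system: σ_0 = 0, σ_1 = 3, σ_2 = 0.
On [-1, 0], S(x) = 3 - 9/2·(x + 1) + 0·(x + 1)² + 1/2·(x + 1)³.
With (x + 1) = 3/4: S(-1/4) = -21/128.

-0.1641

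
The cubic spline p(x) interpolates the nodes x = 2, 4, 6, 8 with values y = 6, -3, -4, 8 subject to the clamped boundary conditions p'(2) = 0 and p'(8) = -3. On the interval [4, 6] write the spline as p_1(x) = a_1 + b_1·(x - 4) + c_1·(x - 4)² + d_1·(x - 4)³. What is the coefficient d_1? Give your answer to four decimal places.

0.4750

Let M_i = p''(x_i). Step sizes h_i = 2, 2, 2; slopes of the chords Δ_i = (y_(i+1) - y_i)/h_i = -9/2, -1/2, 6.
  2·M_0 + 8·M_1 + 2·M_2 = 6(Δ_1 - Δ_0) = 24
  2·M_1 + 8·M_2 + 2·M_3 = 6(Δ_2 - Δ_1) = 39
Clamped end conditions give two more equations: 2h_0·M_0 + h_0·M_1 = 6(Δ_0 - p'(2)) = -27 and h_2·M_2 + 2h_2·M_3 = 6(p'(8) - Δ_2) = -54.
Solving the tridiagonal system: M_0 = -41/5, M_1 = 29/10, M_2 = 43/5, M_3 = -89/5.
On [4, 6], with p_1(x) = a_1 + b_1·(x - 4) + c_1·(x - 4)² + d_1·(x - 4)³: c_1 = M_1/2 = 29/20, d_1 = (M_2 - M_1)/(6h_1) = 19/40, b_1 = Δ_1 - h_1(2M_1 + M_2)/6 = -53/10.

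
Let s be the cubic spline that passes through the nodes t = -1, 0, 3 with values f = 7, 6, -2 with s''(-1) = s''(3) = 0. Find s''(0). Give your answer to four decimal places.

Write M_i for s''(x_i). With h_i = 1, 3 and divided differences Δ_i = -1, -8/3, the continuity of s' gives the tridiagonal system
  1·M_0 + 8·M_1 + 3·M_2 = 6(Δ_1 - Δ_0) = -10
Natural end conditions: M_0 = M_2 = 0.
Forward elimination and back-substitution give M_0 = 0, M_1 = -5/4, M_2 = 0.

-1.2500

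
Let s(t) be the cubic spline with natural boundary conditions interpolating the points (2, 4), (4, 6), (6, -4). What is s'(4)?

Write σ_i for s''(x_i). With h_i = 2, 2 and divided differences Δ_i = 1, -5, the continuity of s' gives the tridiagonal system
  2·σ_0 + 8·σ_1 + 2·σ_2 = 6(Δ_1 - Δ_0) = -36
Natural end conditions: σ_0 = σ_2 = 0.
Forward elimination and back-substitution give σ_0 = 0, σ_1 = -9/2, σ_2 = 0.
On [4, 6], s'(t) = b_1 + 2c_1·(t - 4) + 3d_1·(t - 4)² with b_1 = Δ_1 - h_1(2σ_1 + σ_2)/6 = -2, c_1 = σ_1/2 = -9/4, d_1 = (σ_2 - σ_1)/(6h_1) = 3/8. So s'(4) = -2.

-2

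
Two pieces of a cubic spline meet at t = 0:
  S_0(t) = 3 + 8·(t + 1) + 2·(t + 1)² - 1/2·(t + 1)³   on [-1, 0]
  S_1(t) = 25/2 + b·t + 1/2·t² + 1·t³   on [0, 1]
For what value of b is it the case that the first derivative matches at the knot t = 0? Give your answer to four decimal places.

S_0'(t) = 8 + 4·(t + 1) - 3/2·(t + 1)², so S_0'(0) = 21/2. On the right, S_1'(0) = b, so b = 21/2.

10.5000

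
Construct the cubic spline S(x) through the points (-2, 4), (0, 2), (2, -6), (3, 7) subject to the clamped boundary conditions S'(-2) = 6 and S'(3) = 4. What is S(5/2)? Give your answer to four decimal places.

Let M_i = S''(x_i). Step sizes h_i = 2, 2, 1; slopes of the chords Δ_i = (y_(i+1) - y_i)/h_i = -1, -4, 13.
  2·M_0 + 8·M_1 + 2·M_2 = 6(Δ_1 - Δ_0) = -18
  2·M_1 + 6·M_2 + 1·M_3 = 6(Δ_2 - Δ_1) = 102
Clamped end conditions give two more equations: 2h_0·M_0 + h_0·M_1 = 6(Δ_0 - S'(-2)) = -42 and h_2·M_2 + 2h_2·M_3 = 6(S'(3) - Δ_2) = -54.
Solving: M_0 = -7, M_1 = -7, M_2 = 26, M_3 = -40.
On [2, 3], S(x) = -6 + 11·(x - 2) + 13·(x - 2)² - 11·(x - 2)³.
With (x - 2) = 1/2: S(5/2) = 11/8.

1.3750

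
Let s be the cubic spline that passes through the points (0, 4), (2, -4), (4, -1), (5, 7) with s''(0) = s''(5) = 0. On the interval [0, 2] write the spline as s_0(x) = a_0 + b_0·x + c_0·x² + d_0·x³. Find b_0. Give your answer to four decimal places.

-4.9091

Let σ_i = s''(x_i). Step sizes h_i = 2, 2, 1; slopes of the chords Δ_i = (y_(i+1) - y_i)/h_i = -4, 3/2, 8.
  2·σ_0 + 8·σ_1 + 2·σ_2 = 6(Δ_1 - Δ_0) = 33
  2·σ_1 + 6·σ_2 + 1·σ_3 = 6(Δ_2 - Δ_1) = 39
Natural end conditions: σ_0 = σ_3 = 0.
Forward elimination and back-substitution give σ_0 = 0, σ_1 = 30/11, σ_2 = 123/22, σ_3 = 0.
On [0, 2], with s_0(x) = a_0 + b_0·x + c_0·x² + d_0·x³: c_0 = σ_0/2 = 0, d_0 = (σ_1 - σ_0)/(6h_0) = 5/22, b_0 = Δ_0 - h_0(2σ_0 + σ_1)/6 = -54/11.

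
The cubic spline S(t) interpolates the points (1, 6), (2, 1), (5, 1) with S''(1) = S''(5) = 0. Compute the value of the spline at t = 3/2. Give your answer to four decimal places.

3.2656

Write M_i for S''(x_i). With h_i = 1, 3 and divided differences Δ_i = -5, 0, the continuity of S' gives the tridiagonal system
  1·M_0 + 8·M_1 + 3·M_2 = 6(Δ_1 - Δ_0) = 30
Natural end conditions: M_0 = M_2 = 0.
Hence M_0 = 0, M_1 = 15/4, M_2 = 0.
On [1, 2], S(t) = 6 - 45/8·(t - 1) + 0·(t - 1)² + 5/8·(t - 1)³.
With (t - 1) = 1/2: S(3/2) = 209/64.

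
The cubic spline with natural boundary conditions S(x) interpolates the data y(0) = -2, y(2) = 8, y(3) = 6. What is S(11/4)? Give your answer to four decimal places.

6.7734

Write σ_i for S''(x_i). With h_i = 2, 1 and divided differences Δ_i = 5, -2, the continuity of S' gives the tridiagonal system
  2·σ_0 + 6·σ_1 + 1·σ_2 = 6(Δ_1 - Δ_0) = -42
Natural end conditions: σ_0 = σ_2 = 0.
Forward elimination and back-substitution give σ_0 = 0, σ_1 = -7, σ_2 = 0.
On [2, 3], S(x) = 8 + 1/3·(x - 2) - 7/2·(x - 2)² + 7/6·(x - 2)³.
With (x - 2) = 3/4: S(11/4) = 867/128.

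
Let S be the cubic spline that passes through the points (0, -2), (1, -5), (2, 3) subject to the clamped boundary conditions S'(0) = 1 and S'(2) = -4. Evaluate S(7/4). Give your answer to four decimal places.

Put σ_i = S'' at the i-th knot. Here h = (1, 1) and Δ = (-3, 8), so the interior equations h_(i-1)·σ_(i-1) + 2(h_(i-1)+h_i)·σ_i + h_i·σ_(i+1) = 6(Δ_i − Δ_(i-1)) read
  1·σ_0 + 4·σ_1 + 1·σ_2 = 6(Δ_1 - Δ_0) = 66
Clamped end conditions give two more equations: 2h_0·σ_0 + h_0·σ_1 = 6(Δ_0 - S'(0)) = -24 and h_1·σ_1 + 2h_1·σ_2 = 6(S'(2) - Δ_1) = -72.
Solving the tridiagonal system: σ_0 = -31, σ_1 = 38, σ_2 = -55.
On [1, 2], S(x) = -5 + 9/2·(x - 1) + 19·(x - 1)² - 31/2·(x - 1)³.
With (x - 1) = 3/4: S(7/4) = 323/128.

2.5234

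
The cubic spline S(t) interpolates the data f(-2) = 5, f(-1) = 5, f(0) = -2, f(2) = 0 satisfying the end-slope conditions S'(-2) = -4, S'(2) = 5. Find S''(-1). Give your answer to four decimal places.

-18.5455

Write M_i for S''(x_i). With h_i = 1, 1, 2 and divided differences Δ_i = 0, -7, 1, the continuity of S' gives the tridiagonal system
  1·M_0 + 4·M_1 + 1·M_2 = 6(Δ_1 - Δ_0) = -42
  1·M_1 + 6·M_2 + 2·M_3 = 6(Δ_2 - Δ_1) = 48
Clamped end conditions give two more equations: 2h_0·M_0 + h_0·M_1 = 6(Δ_0 - S'(-2)) = 24 and h_2·M_2 + 2h_2·M_3 = 6(S'(2) - Δ_2) = 24.
Solving: M_0 = 234/11, M_1 = -204/11, M_2 = 120/11, M_3 = 6/11.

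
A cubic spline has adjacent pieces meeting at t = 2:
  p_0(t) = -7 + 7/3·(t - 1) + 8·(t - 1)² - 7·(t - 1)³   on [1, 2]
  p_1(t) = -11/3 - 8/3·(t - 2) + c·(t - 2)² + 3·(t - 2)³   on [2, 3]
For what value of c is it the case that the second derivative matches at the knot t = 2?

-13

p_0''(t) = 16 - 42·(t - 1), so p_0''(2) = -26. On the right, p_1''(2) = 2c, so c = -13.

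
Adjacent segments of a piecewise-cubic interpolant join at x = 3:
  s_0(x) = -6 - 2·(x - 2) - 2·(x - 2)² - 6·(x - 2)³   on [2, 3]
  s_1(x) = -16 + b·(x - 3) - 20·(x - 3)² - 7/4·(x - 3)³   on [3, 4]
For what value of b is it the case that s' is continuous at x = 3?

s_0'(x) = -2 - 4·(x - 2) - 18·(x - 2)², so s_0'(3) = -24. On the right, s_1'(3) = b, so b = -24.

-24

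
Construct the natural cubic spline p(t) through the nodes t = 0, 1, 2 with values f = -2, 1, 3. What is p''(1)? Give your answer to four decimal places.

Put M_i = p'' at the i-th knot. Here h = (1, 1) and Δ = (3, 2), so the interior equations h_(i-1)·M_(i-1) + 2(h_(i-1)+h_i)·M_i + h_i·M_(i+1) = 6(Δ_i − Δ_(i-1)) read
  1·M_0 + 4·M_1 + 1·M_2 = 6(Δ_1 - Δ_0) = -6
Natural end conditions: M_0 = M_2 = 0.
Solving the tridiagonal system: M_0 = 0, M_1 = -3/2, M_2 = 0.

-1.5000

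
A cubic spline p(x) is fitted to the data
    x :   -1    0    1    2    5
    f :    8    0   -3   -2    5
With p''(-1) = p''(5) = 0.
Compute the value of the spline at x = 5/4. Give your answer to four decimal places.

-3.0020

Write M_i for p''(x_i). With h_i = 1, 1, 1, 3 and divided differences Δ_i = -8, -3, 1, 7/3, the continuity of p' gives the tridiagonal system
  1·M_0 + 4·M_1 + 1·M_2 = 6(Δ_1 - Δ_0) = 30
  1·M_1 + 4·M_2 + 1·M_3 = 6(Δ_2 - Δ_1) = 24
  1·M_2 + 8·M_3 + 3·M_4 = 6(Δ_3 - Δ_2) = 8
Natural end conditions: M_0 = M_4 = 0.
Forward elimination and back-substitution give M_0 = 0, M_1 = 373/58, M_2 = 124/29, M_3 = 27/58, M_4 = 0.
On [1, 2], p(x) = -3 - 175/348·(x - 1) + 62/29·(x - 1)² - 221/348·(x - 1)³.
With (x - 1) = 1/4: p(5/4) = -22287/7424.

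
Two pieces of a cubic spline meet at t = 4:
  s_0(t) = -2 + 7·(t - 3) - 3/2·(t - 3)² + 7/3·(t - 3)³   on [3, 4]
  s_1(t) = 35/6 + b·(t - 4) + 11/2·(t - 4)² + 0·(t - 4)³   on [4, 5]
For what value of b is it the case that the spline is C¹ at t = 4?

11

s_0'(t) = 7 - 3·(t - 3) + 7·(t - 3)², so s_0'(4) = 11. On the right, s_1'(4) = b, so b = 11.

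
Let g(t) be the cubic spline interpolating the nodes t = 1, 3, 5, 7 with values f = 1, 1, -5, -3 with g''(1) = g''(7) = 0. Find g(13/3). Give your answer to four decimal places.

-3.3062

With M_i denoting the second derivative at x_i, h_i = 2, 2, 2, and Δ_i = (y_(i+1) − y_i)/h_i = 0, -3, 1:
  2·M_0 + 8·M_1 + 2·M_2 = 6(Δ_1 - Δ_0) = -18
  2·M_1 + 8·M_2 + 2·M_3 = 6(Δ_2 - Δ_1) = 24
Natural end conditions: M_0 = M_3 = 0.
Solving the tridiagonal system: M_0 = 0, M_1 = -16/5, M_2 = 19/5, M_3 = 0.
On [3, 5], g(t) = 1 - 32/15·(t - 3) - 8/5·(t - 3)² + 7/12·(t - 3)³.
With (t - 3) = 4/3: g(13/3) = -1339/405.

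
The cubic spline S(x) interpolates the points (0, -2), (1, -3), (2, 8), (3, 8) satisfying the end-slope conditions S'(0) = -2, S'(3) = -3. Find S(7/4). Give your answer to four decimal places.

5.5188

Write M_i for S''(x_i). With h_i = 1, 1, 1 and divided differences Δ_i = -1, 11, 0, the continuity of S' gives the tridiagonal system
  1·M_0 + 4·M_1 + 1·M_2 = 6(Δ_1 - Δ_0) = 72
  1·M_1 + 4·M_2 + 1·M_3 = 6(Δ_2 - Δ_1) = -66
Clamped end conditions give two more equations: 2h_0·M_0 + h_0·M_1 = 6(Δ_0 - S'(0)) = 6 and h_2·M_2 + 2h_2·M_3 = 6(S'(3) - Δ_2) = -18.
Forward elimination and back-substitution give M_0 = -154/15, M_1 = 398/15, M_2 = -358/15, M_3 = 44/15.
On [1, 2], S(x) = -3 + 92/15·(x - 1) + 199/15·(x - 1)² - 42/5·(x - 1)³.
With (x - 1) = 3/4: S(7/4) = 883/160.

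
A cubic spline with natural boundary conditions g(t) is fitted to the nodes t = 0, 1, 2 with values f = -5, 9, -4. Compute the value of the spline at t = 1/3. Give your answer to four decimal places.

With M_i denoting the second derivative at x_i, h_i = 1, 1, and Δ_i = (y_(i+1) − y_i)/h_i = 14, -13:
  1·M_0 + 4·M_1 + 1·M_2 = 6(Δ_1 - Δ_0) = -162
Natural end conditions: M_0 = M_2 = 0.
Solving: M_0 = 0, M_1 = -81/2, M_2 = 0.
On [0, 1], g(t) = -5 + 83/4·t + 0·t² - 27/4·t³.
With t = 1/3: g(1/3) = 5/3.

1.6667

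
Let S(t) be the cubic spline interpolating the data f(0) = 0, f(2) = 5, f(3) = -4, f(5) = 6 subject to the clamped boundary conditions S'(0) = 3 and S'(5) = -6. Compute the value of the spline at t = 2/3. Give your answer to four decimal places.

Write m_i for S''(x_i). With h_i = 2, 1, 2 and divided differences Δ_i = 5/2, -9, 5, the continuity of S' gives the tridiagonal system
  2·m_0 + 6·m_1 + 1·m_2 = 6(Δ_1 - Δ_0) = -69
  1·m_1 + 6·m_2 + 2·m_3 = 6(Δ_2 - Δ_1) = 84
Clamped end conditions give two more equations: 2h_0·m_0 + h_0·m_1 = 6(Δ_0 - S'(0)) = -3 and h_2·m_2 + 2h_2·m_3 = 6(S'(5) - Δ_2) = -66.
Solving the tridiagonal system: m_0 = 279/32, m_1 = -303/16, m_2 = 435/16, m_3 = -963/32.
On [0, 2], S(t) = 0 + 3·t + 279/64·t² - 295/128·t³.
With t = 2/3: S(2/3) = 703/216.

3.2546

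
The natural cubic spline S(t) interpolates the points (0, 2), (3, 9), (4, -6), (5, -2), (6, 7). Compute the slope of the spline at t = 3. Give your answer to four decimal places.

Let M_i = S''(x_i). Step sizes h_i = 3, 1, 1, 1; slopes of the chords Δ_i = (y_(i+1) - y_i)/h_i = 7/3, -15, 4, 9.
  3·M_0 + 8·M_1 + 1·M_2 = 6(Δ_1 - Δ_0) = -104
  1·M_1 + 4·M_2 + 1·M_3 = 6(Δ_2 - Δ_1) = 114
  1·M_2 + 4·M_3 + 1·M_4 = 6(Δ_3 - Δ_2) = 30
Natural end conditions: M_0 = M_4 = 0.
Hence M_0 = 0, M_1 = -993/58, M_2 = 956/29, M_3 = -43/58, M_4 = 0.
On [3, 4], S'(t) = b_1 + 2c_1·(t - 3) + 3d_1·(t - 3)² with b_1 = Δ_1 - h_1(2M_1 + M_2)/6 = -2573/174, c_1 = M_1/2 = -993/116, d_1 = (M_2 - M_1)/(6h_1) = 2905/348. So S'(3) = -2573/174.

-14.7874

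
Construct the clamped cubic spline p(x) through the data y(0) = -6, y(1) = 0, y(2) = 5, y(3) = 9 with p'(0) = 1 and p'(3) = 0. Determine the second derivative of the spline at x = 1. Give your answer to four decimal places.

Put m_i = p'' at the i-th knot. Here h = (1, 1, 1) and Δ = (6, 5, 4), so the interior equations h_(i-1)·m_(i-1) + 2(h_(i-1)+h_i)·m_i + h_i·m_(i+1) = 6(Δ_i − Δ_(i-1)) read
  1·m_0 + 4·m_1 + 1·m_2 = 6(Δ_1 - Δ_0) = -6
  1·m_1 + 4·m_2 + 1·m_3 = 6(Δ_2 - Δ_1) = -6
Clamped end conditions give two more equations: 2h_0·m_0 + h_0·m_1 = 6(Δ_0 - p'(0)) = 30 and h_2·m_2 + 2h_2·m_3 = 6(p'(3) - Δ_2) = -24.
Hence m_0 = 278/15, m_1 = -106/15, m_2 = 56/15, m_3 = -208/15.

-7.0667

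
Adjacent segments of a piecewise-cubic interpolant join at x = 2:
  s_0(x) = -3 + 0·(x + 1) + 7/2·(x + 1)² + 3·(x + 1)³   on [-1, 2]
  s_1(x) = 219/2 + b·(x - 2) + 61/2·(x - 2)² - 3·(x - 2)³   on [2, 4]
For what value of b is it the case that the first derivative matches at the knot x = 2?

s_0'(x) = 0 + 7·(x + 1) + 9·(x + 1)², so s_0'(2) = 102. On the right, s_1'(2) = b, so b = 102.

102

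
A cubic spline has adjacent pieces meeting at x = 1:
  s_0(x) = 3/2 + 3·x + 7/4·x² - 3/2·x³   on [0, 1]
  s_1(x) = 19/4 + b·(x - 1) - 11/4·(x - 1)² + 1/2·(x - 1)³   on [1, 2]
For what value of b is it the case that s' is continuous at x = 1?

2

s_0'(x) = 3 + 7/2·x - 9/2·x², so s_0'(1) = 2. On the right, s_1'(1) = b, so b = 2.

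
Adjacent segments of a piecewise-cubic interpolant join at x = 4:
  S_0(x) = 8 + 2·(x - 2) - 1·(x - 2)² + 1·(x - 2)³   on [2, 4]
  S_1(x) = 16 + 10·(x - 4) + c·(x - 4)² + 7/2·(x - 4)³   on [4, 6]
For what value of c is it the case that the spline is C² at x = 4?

5

S_0''(x) = -2 + 6·(x - 2), so S_0''(4) = 10. On the right, S_1''(4) = 2c, so c = 5.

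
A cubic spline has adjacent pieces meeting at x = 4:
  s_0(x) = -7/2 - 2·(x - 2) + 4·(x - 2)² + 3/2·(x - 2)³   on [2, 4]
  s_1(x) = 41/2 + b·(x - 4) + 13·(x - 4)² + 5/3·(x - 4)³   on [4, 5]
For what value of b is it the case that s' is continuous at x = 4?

s_0'(x) = -2 + 8·(x - 2) + 9/2·(x - 2)², so s_0'(4) = 32. On the right, s_1'(4) = b, so b = 32.

32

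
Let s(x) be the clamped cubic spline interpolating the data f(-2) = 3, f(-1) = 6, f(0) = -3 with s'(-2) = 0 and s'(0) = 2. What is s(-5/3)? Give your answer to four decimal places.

4.1481

With M_i denoting the second derivative at x_i, h_i = 1, 1, and Δ_i = (y_(i+1) − y_i)/h_i = 3, -9:
  1·M_0 + 4·M_1 + 1·M_2 = 6(Δ_1 - Δ_0) = -72
Clamped end conditions give two more equations: 2h_0·M_0 + h_0·M_1 = 6(Δ_0 - s'(-2)) = 18 and h_1·M_1 + 2h_1·M_2 = 6(s'(0) - Δ_1) = 66.
Forward elimination and back-substitution give M_0 = 28, M_1 = -38, M_2 = 52.
On [-2, -1], s(x) = 3 + 0·(x + 2) + 14·(x + 2)² - 11·(x + 2)³.
With (x + 2) = 1/3: s(-5/3) = 112/27.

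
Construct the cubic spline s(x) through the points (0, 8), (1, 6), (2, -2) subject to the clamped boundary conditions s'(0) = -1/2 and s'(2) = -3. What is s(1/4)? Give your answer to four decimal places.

7.9277

With M_i denoting the second derivative at x_i, h_i = 1, 1, and Δ_i = (y_(i+1) − y_i)/h_i = -2, -8:
  1·M_0 + 4·M_1 + 1·M_2 = 6(Δ_1 - Δ_0) = -36
Clamped end conditions give two more equations: 2h_0·M_0 + h_0·M_1 = 6(Δ_0 - s'(0)) = -9 and h_1·M_1 + 2h_1·M_2 = 6(s'(2) - Δ_1) = 30.
Hence M_0 = 13/4, M_1 = -31/2, M_2 = 91/4.
On [0, 1], s(x) = 8 - 1/2·x + 13/8·x² - 25/8·x³.
With x = 1/4: s(1/4) = 4059/512.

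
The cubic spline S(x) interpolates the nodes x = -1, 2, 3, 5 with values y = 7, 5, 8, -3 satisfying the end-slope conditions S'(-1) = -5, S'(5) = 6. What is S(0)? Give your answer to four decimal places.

3.2354

Write σ_i for S''(x_i). With h_i = 3, 1, 2 and divided differences Δ_i = -2/3, 3, -11/2, the continuity of S' gives the tridiagonal system
  3·σ_0 + 8·σ_1 + 1·σ_2 = 6(Δ_1 - Δ_0) = 22
  1·σ_1 + 6·σ_2 + 2·σ_3 = 6(Δ_2 - Δ_1) = -51
Clamped end conditions give two more equations: 2h_0·σ_0 + h_0·σ_1 = 6(Δ_0 - S'(-1)) = 26 and h_2·σ_2 + 2h_2·σ_3 = 6(S'(5) - Δ_2) = 69.
Solving: σ_0 = 95/42, σ_1 = 29/7, σ_2 = -251/14, σ_3 = 367/14.
On [-1, 2], S(x) = 7 - 5·(x + 1) + 95/84·(x + 1)² + 79/756·(x + 1)³.
With (x + 1) = 1: S(0) = 1223/378.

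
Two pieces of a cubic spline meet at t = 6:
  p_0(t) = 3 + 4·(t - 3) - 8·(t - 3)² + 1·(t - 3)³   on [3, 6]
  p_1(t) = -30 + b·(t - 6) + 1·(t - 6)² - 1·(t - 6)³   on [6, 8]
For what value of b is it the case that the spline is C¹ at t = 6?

p_0'(t) = 4 - 16·(t - 3) + 3·(t - 3)², so p_0'(6) = -17. On the right, p_1'(6) = b, so b = -17.

-17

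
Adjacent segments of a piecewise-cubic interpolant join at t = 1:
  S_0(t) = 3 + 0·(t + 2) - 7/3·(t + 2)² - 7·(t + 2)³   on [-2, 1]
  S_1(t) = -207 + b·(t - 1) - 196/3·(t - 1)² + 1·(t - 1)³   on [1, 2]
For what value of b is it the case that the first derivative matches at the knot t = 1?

-203

S_0'(t) = 0 - 14/3·(t + 2) - 21·(t + 2)², so S_0'(1) = -203. On the right, S_1'(1) = b, so b = -203.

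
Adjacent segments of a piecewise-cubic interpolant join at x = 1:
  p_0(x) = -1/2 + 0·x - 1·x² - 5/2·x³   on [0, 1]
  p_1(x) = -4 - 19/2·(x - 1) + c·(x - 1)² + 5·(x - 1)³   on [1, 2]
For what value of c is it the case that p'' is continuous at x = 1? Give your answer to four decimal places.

p_0''(x) = -2 - 15·x, so p_0''(1) = -17. On the right, p_1''(1) = 2c, so c = -17/2.

-8.5000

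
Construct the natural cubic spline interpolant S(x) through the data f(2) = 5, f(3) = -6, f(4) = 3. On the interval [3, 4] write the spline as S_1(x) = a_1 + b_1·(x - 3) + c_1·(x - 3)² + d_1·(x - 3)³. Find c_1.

Let m_i = S''(x_i). Step sizes h_i = 1, 1; slopes of the chords Δ_i = (y_(i+1) - y_i)/h_i = -11, 9.
  1·m_0 + 4·m_1 + 1·m_2 = 6(Δ_1 - Δ_0) = 120
Natural end conditions: m_0 = m_2 = 0.
Solving the tridiagonal system: m_0 = 0, m_1 = 30, m_2 = 0.
On [3, 4], with S_1(x) = a_1 + b_1·(x - 3) + c_1·(x - 3)² + d_1·(x - 3)³: c_1 = m_1/2 = 15, d_1 = (m_2 - m_1)/(6h_1) = -5, b_1 = Δ_1 - h_1(2m_1 + m_2)/6 = -1.

15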